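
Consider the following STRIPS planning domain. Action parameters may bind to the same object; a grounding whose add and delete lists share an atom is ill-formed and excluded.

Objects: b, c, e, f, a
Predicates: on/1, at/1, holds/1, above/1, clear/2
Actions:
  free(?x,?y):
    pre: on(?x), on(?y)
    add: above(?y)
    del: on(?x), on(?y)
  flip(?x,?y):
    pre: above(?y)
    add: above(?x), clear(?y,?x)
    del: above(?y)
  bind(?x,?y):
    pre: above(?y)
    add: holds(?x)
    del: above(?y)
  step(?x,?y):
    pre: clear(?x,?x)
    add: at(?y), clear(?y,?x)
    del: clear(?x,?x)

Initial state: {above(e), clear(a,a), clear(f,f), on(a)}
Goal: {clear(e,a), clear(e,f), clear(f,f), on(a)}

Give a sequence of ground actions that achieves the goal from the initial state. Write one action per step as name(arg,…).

1. flip(f,e)  →  {above(f), clear(a,a), clear(e,f), clear(f,f), on(a)}
2. step(a,e)  →  {above(f), at(e), clear(e,a), clear(e,f), clear(f,f), on(a)}

flip(f,e); step(a,e)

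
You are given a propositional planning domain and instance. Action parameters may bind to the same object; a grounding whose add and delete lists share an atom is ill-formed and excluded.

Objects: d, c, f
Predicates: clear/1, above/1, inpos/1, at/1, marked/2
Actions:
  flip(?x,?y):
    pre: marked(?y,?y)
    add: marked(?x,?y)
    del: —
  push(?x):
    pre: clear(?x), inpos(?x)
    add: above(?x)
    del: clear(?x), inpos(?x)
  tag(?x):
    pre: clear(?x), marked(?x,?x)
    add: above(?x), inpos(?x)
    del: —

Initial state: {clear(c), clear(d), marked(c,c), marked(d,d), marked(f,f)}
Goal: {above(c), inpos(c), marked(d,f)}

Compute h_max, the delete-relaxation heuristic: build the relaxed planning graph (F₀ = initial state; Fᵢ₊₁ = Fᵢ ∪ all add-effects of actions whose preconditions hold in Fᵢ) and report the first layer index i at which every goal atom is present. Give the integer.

F0 = init (5 atoms)
F1 = F0 ∪ {above(c), above(d), inpos(c), inpos(d), marked(c,d), marked(c,f), marked(d,c), marked(d,f), marked(f,c), marked(f,d)}  (15 atoms)
goal ⊆ F1  ⇒  h_max = 1

1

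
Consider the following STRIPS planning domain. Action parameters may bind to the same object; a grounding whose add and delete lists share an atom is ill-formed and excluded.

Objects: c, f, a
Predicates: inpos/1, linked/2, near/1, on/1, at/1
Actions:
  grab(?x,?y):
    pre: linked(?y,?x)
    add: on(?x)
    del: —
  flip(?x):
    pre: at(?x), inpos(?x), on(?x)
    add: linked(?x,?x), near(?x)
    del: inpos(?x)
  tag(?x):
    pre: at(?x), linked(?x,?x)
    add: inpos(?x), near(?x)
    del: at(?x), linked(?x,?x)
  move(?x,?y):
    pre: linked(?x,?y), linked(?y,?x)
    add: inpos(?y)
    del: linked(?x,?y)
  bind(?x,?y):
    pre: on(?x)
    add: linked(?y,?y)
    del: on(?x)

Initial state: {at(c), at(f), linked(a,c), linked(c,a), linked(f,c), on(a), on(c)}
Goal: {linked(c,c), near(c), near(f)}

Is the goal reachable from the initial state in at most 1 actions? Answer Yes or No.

No

1. move(a,c)  →  {at(c), at(f), inpos(c), linked(c,a), linked(f,c), on(a), on(c)}
2. flip(c)  →  {at(c), at(f), linked(c,a), linked(c,c), linked(f,c), near(c), on(a), on(c)}
3. bind(c,f)  →  {at(c), at(f), linked(c,a), linked(c,c), linked(f,c), linked(f,f), near(c), on(a)}
4. tag(f)  →  {at(c), inpos(f), linked(c,a), linked(c,c), linked(f,c), near(c), near(f), on(a)}
optimal plan length = 4; 4 > 1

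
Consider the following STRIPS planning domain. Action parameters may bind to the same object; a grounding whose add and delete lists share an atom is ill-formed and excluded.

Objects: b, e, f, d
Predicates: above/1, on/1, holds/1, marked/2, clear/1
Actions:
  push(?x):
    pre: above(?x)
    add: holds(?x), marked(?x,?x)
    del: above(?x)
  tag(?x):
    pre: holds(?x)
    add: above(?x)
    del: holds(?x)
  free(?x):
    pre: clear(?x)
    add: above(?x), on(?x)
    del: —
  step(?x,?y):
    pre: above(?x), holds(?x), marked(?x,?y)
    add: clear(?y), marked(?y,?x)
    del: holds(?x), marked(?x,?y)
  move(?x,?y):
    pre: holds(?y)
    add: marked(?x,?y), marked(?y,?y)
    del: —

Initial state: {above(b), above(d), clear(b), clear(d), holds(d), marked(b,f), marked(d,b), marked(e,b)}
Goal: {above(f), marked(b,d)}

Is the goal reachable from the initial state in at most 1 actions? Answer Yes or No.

1. push(b)  →  {above(d), clear(b), clear(d), holds(b), holds(d), marked(b,b), marked(b,f), marked(d,b), marked(e,b)}
2. free(b)  →  {above(b), above(d), clear(b), clear(d), holds(b), holds(d), marked(b,b), marked(b,f), marked(d,b), marked(e,b), on(b)}
3. step(b,f)  →  {above(b), above(d), clear(b), clear(d), clear(f), holds(d), marked(b,b), marked(d,b), marked(e,b), marked(f,b), on(b)}
4. free(f)  →  {above(b), above(d), above(f), clear(b), clear(d), clear(f), holds(d), marked(b,b), marked(d,b), marked(e,b), marked(f,b), on(b), on(f)}
5. step(d,b)  →  {above(b), above(d), above(f), clear(b), clear(d), clear(f), marked(b,b), marked(b,d), marked(e,b), marked(f,b), on(b), on(f)}
optimal plan length = 5; 5 > 1

No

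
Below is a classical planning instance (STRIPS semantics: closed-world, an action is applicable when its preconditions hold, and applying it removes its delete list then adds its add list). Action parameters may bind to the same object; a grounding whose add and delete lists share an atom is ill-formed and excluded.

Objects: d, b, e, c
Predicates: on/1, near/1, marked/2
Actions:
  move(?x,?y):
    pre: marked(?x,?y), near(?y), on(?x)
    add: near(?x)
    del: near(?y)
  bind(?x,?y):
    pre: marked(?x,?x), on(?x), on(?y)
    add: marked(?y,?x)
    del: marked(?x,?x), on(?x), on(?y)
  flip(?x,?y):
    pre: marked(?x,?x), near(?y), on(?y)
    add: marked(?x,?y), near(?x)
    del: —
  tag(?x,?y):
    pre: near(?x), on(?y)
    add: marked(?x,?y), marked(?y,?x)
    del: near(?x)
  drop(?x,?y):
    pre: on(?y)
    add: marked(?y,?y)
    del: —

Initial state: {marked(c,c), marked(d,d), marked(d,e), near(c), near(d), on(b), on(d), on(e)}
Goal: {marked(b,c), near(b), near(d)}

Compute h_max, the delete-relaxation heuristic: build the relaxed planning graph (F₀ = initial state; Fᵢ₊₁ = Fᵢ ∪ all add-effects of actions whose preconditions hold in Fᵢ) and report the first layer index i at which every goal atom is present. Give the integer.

2

F0 = init (8 atoms)
F1 = F0 ∪ {marked(b,b), marked(b,c), marked(b,d), marked(c,b), marked(c,d), marked(c,e), marked(d,b), marked(d,c), marked(e,c), marked(e,d), marked(e,e)}  (19 atoms)
F2 = F1 ∪ {marked(b,e), marked(e,b), near(b), near(e)}  (23 atoms)
goal ⊆ F2  ⇒  h_max = 2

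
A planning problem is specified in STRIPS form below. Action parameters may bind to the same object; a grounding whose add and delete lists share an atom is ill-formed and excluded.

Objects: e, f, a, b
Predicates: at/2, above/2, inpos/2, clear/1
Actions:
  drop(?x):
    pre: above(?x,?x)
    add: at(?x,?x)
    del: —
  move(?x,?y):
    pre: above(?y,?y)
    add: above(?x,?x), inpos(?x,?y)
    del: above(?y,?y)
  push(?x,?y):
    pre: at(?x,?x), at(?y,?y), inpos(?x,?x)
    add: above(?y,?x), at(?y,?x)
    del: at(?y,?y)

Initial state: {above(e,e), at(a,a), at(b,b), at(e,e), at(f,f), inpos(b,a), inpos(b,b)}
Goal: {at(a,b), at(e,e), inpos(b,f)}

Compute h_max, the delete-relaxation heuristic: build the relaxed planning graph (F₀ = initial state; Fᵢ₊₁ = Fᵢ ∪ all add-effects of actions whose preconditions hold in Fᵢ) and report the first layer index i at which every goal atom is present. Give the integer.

F0 = init (7 atoms)
F1 = F0 ∪ {above(a,a), above(a,b), above(b,b), above(e,b), above(f,b), above(f,f), at(a,b), at(e,b), at(f,b), inpos(a,e), inpos(b,e), inpos(f,e)}  (19 atoms)
F2 = F1 ∪ {inpos(a,b), inpos(a,f), inpos(b,f), inpos(e,a), inpos(e,b), inpos(e,f), inpos(f,a), inpos(f,b)}  (27 atoms)
goal ⊆ F2  ⇒  h_max = 2

2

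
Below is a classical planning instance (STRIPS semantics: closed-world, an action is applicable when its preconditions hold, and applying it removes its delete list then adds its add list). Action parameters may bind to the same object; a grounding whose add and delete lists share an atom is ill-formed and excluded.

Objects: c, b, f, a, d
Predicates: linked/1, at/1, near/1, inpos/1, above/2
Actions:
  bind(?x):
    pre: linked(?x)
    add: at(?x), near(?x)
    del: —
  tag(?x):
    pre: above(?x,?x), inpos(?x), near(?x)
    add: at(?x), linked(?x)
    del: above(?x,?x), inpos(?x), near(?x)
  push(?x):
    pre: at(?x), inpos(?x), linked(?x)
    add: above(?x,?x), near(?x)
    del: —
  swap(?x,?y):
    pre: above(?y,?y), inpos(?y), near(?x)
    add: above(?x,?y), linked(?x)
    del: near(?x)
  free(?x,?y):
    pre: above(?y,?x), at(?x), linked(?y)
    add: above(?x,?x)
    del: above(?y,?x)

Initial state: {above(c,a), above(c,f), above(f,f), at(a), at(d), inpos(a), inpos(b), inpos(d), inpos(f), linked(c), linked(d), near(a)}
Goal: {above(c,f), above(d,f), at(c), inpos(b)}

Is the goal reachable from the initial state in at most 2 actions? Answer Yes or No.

No

1. bind(c)  →  {above(c,a), above(c,f), above(f,f), at(a), at(c), at(d), inpos(a), inpos(b), inpos(d), inpos(f), linked(c), linked(d), near(a), near(c)}
2. bind(d)  →  {above(c,a), above(c,f), above(f,f), at(a), at(c), at(d), inpos(a), inpos(b), inpos(d), inpos(f), linked(c), linked(d), near(a), near(c), near(d)}
3. swap(d,f)  →  {above(c,a), above(c,f), above(d,f), above(f,f), at(a), at(c), at(d), inpos(a), inpos(b), inpos(d), inpos(f), linked(c), linked(d), near(a), near(c)}
optimal plan length = 3; 3 > 2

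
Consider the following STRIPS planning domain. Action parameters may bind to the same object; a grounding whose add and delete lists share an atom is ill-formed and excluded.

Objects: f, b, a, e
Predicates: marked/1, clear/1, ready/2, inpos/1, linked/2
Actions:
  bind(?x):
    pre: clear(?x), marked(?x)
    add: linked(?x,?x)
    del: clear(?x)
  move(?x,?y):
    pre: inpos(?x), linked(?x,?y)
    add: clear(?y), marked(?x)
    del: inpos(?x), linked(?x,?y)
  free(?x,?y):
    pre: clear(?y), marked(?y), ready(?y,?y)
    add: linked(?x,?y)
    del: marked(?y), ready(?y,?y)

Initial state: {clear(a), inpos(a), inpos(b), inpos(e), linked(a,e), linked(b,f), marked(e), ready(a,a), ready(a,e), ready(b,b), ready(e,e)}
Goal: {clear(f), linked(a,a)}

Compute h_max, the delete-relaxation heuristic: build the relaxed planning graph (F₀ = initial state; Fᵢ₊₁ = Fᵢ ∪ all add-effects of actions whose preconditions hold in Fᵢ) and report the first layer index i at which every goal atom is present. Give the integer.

F0 = init (11 atoms)
F1 = F0 ∪ {clear(e), clear(f), marked(a), marked(b)}  (15 atoms)
F2 = F1 ∪ {linked(a,a), linked(b,a), linked(b,e), linked(e,a), linked(e,e), linked(f,a), linked(f,e)}  (22 atoms)
goal ⊆ F2  ⇒  h_max = 2

2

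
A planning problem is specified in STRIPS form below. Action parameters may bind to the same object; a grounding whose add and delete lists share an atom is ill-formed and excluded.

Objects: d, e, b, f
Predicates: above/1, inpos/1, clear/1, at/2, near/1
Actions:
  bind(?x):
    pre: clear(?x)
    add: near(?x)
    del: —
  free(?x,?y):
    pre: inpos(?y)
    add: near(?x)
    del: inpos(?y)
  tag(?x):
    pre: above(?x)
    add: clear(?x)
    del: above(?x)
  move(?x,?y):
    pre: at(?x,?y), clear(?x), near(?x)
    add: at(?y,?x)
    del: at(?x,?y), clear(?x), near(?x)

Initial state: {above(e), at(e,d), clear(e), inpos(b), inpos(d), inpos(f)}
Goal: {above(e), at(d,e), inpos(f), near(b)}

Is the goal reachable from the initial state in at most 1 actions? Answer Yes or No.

No

1. bind(e)  →  {above(e), at(e,d), clear(e), inpos(b), inpos(d), inpos(f), near(e)}
2. free(b,d)  →  {above(e), at(e,d), clear(e), inpos(b), inpos(f), near(b), near(e)}
3. move(e,d)  →  {above(e), at(d,e), inpos(b), inpos(f), near(b)}
optimal plan length = 3; 3 > 1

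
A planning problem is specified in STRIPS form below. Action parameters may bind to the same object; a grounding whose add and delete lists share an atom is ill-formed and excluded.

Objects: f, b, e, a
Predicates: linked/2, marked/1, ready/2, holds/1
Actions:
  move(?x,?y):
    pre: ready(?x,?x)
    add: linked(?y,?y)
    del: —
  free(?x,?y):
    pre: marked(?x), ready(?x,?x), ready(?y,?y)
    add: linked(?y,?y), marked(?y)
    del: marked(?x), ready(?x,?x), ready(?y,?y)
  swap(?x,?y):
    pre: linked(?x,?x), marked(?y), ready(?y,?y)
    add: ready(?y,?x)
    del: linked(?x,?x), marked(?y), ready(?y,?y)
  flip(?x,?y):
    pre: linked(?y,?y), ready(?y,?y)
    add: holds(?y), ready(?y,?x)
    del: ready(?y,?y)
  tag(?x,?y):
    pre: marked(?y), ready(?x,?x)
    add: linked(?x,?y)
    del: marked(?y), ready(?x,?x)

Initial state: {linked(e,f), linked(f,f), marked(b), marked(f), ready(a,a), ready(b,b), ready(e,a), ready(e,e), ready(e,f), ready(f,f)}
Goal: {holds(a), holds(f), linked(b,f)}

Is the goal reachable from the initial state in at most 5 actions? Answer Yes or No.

Yes

1. move(f,a)  →  {linked(a,a), linked(e,f), linked(f,f), marked(b), marked(f), ready(a,a), ready(b,b), ready(e,a), ready(e,e), ready(e,f), ready(f,f)}
2. flip(f,a)  →  {holds(a), linked(a,a), linked(e,f), linked(f,f), marked(b), marked(f), ready(a,f), ready(b,b), ready(e,a), ready(e,e), ready(e,f), ready(f,f)}
3. flip(b,f)  →  {holds(a), holds(f), linked(a,a), linked(e,f), linked(f,f), marked(b), marked(f), ready(a,f), ready(b,b), ready(e,a), ready(e,e), ready(e,f), ready(f,b)}
4. tag(b,f)  →  {holds(a), holds(f), linked(a,a), linked(b,f), linked(e,f), linked(f,f), marked(b), ready(a,f), ready(e,a), ready(e,e), ready(e,f), ready(f,b)}
optimal plan length = 4; 4 ≤ 5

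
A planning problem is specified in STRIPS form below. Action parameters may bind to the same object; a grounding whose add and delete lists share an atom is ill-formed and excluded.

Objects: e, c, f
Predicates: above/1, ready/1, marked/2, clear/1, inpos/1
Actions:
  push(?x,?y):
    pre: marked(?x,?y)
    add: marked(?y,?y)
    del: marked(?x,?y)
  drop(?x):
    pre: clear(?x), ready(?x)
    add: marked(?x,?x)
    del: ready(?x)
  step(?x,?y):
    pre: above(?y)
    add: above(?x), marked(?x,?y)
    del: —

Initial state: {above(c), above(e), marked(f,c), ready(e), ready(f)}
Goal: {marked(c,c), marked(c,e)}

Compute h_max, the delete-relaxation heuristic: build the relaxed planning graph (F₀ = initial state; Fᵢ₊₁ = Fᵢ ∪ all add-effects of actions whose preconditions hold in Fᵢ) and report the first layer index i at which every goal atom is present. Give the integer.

1

F0 = init (5 atoms)
F1 = F0 ∪ {above(f), marked(c,c), marked(c,e), marked(e,c), marked(e,e), marked(f,e)}  (11 atoms)
goal ⊆ F1  ⇒  h_max = 1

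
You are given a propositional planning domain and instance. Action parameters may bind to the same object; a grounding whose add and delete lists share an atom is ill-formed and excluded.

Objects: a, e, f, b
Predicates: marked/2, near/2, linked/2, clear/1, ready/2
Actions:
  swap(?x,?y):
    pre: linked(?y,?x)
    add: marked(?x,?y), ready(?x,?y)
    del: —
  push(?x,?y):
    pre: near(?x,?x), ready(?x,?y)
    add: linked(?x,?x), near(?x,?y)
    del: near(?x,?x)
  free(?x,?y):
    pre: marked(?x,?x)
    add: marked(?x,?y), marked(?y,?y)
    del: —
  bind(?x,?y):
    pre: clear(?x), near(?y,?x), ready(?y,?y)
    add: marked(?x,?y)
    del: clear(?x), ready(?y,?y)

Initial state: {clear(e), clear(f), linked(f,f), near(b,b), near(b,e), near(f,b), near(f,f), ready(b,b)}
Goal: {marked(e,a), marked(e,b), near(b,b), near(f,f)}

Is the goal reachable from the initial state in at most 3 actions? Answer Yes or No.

1. swap(f,f)  →  {clear(e), clear(f), linked(f,f), marked(f,f), near(b,b), near(b,e), near(f,b), near(f,f), ready(b,b), ready(f,f)}
2. free(f,e)  →  {clear(e), clear(f), linked(f,f), marked(e,e), marked(f,e), marked(f,f), near(b,b), near(b,e), near(f,b), near(f,f), ready(b,b), ready(f,f)}
3. free(e,a)  →  {clear(e), clear(f), linked(f,f), marked(a,a), marked(e,a), marked(e,e), marked(f,e), marked(f,f), near(b,b), near(b,e), near(f,b), near(f,f), ready(b,b), ready(f,f)}
4. free(e,b)  →  {clear(e), clear(f), linked(f,f), marked(a,a), marked(b,b), marked(e,a), marked(e,b), marked(e,e), marked(f,e), marked(f,f), near(b,b), near(b,e), near(f,b), near(f,f), ready(b,b), ready(f,f)}
optimal plan length = 4; 4 > 3

No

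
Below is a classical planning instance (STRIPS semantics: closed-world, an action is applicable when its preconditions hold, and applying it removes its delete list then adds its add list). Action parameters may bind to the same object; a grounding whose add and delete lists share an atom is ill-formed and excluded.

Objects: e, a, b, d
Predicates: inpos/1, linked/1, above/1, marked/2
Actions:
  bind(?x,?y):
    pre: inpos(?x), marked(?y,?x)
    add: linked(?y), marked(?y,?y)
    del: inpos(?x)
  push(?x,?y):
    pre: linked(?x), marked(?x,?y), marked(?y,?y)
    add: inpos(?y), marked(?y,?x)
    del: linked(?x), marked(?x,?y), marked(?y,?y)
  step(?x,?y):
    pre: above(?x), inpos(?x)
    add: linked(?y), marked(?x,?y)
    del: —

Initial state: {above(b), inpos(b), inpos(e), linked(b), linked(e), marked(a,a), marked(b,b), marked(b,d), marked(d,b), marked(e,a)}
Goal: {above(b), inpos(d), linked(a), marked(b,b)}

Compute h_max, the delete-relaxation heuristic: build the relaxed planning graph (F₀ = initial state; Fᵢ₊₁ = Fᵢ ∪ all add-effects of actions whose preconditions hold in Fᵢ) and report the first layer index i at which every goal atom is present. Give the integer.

2

F0 = init (10 atoms)
F1 = F0 ∪ {inpos(a), linked(a), linked(d), marked(a,e), marked(b,a), marked(b,e), marked(d,d)}  (17 atoms)
F2 = F1 ∪ {inpos(d), marked(a,b), marked(e,e)}  (20 atoms)
goal ⊆ F2  ⇒  h_max = 2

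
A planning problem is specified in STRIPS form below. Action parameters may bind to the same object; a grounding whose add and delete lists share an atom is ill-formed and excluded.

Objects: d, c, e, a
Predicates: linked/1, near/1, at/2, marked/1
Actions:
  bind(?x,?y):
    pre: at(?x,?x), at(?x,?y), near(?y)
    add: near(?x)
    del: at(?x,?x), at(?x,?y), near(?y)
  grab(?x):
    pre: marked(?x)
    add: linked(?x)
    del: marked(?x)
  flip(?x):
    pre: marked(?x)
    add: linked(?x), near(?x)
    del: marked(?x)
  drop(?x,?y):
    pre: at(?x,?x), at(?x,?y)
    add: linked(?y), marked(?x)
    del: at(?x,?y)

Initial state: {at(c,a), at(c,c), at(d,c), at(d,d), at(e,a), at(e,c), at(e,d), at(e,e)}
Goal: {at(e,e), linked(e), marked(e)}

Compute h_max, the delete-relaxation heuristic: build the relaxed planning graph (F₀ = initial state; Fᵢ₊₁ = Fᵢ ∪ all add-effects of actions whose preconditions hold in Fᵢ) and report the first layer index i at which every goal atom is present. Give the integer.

F0 = init (8 atoms)
F1 = F0 ∪ {linked(a), linked(c), linked(d), linked(e), marked(c), marked(d), marked(e)}  (15 atoms)
goal ⊆ F1  ⇒  h_max = 1

1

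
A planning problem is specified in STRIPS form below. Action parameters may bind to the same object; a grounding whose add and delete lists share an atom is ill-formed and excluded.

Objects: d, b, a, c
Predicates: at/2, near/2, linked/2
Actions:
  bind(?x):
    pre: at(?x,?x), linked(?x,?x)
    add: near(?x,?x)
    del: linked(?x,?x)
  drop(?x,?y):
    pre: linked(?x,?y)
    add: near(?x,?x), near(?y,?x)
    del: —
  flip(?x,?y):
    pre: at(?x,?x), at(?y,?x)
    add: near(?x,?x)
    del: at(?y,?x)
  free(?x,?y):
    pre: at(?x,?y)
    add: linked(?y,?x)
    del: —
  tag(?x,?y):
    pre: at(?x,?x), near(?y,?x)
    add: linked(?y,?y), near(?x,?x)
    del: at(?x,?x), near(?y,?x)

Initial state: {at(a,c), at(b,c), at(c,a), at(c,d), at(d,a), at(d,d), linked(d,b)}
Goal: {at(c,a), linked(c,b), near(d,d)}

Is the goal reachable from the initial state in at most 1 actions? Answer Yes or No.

1. drop(d,b)  →  {at(a,c), at(b,c), at(c,a), at(c,d), at(d,a), at(d,d), linked(d,b), near(b,d), near(d,d)}
2. free(b,c)  →  {at(a,c), at(b,c), at(c,a), at(c,d), at(d,a), at(d,d), linked(c,b), linked(d,b), near(b,d), near(d,d)}
optimal plan length = 2; 2 > 1

No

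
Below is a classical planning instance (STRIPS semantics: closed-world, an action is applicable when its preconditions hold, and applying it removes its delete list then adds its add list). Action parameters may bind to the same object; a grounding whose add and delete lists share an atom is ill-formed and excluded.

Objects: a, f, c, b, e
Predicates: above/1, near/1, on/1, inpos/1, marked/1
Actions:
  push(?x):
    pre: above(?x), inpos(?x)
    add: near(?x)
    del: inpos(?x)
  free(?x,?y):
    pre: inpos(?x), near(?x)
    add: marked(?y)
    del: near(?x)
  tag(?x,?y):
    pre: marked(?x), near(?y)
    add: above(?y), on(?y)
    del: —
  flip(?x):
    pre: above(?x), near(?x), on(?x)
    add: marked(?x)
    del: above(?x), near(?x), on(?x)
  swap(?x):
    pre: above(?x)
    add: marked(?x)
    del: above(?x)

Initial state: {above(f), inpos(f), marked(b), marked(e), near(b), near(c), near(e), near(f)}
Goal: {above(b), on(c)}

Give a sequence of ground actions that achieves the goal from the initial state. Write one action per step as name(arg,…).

tag(b,c); tag(b,b)

1. tag(b,c)  →  {above(c), above(f), inpos(f), marked(b), marked(e), near(b), near(c), near(e), near(f), on(c)}
2. tag(b,b)  →  {above(b), above(c), above(f), inpos(f), marked(b), marked(e), near(b), near(c), near(e), near(f), on(b), on(c)}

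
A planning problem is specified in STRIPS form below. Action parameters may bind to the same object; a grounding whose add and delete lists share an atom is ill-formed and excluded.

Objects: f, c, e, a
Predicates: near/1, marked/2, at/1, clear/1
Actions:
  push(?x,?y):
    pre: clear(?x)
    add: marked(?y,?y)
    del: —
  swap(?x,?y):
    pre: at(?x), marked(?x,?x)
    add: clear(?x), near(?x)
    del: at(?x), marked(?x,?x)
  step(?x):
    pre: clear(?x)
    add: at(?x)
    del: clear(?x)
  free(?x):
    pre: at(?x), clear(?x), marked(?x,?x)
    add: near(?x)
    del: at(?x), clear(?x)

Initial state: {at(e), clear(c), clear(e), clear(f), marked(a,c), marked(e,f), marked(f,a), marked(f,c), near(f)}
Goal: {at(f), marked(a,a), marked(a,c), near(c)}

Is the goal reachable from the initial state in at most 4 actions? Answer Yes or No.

No

1. push(f,c)  →  {at(e), clear(c), clear(e), clear(f), marked(a,c), marked(c,c), marked(e,f), marked(f,a), marked(f,c), near(f)}
2. push(f,a)  →  {at(e), clear(c), clear(e), clear(f), marked(a,a), marked(a,c), marked(c,c), marked(e,f), marked(f,a), marked(f,c), near(f)}
3. step(f)  →  {at(e), at(f), clear(c), clear(e), marked(a,a), marked(a,c), marked(c,c), marked(e,f), marked(f,a), marked(f,c), near(f)}
4. step(c)  →  {at(c), at(e), at(f), clear(e), marked(a,a), marked(a,c), marked(c,c), marked(e,f), marked(f,a), marked(f,c), near(f)}
5. swap(c,f)  →  {at(e), at(f), clear(c), clear(e), marked(a,a), marked(a,c), marked(e,f), marked(f,a), marked(f,c), near(c), near(f)}
optimal plan length = 5; 5 > 4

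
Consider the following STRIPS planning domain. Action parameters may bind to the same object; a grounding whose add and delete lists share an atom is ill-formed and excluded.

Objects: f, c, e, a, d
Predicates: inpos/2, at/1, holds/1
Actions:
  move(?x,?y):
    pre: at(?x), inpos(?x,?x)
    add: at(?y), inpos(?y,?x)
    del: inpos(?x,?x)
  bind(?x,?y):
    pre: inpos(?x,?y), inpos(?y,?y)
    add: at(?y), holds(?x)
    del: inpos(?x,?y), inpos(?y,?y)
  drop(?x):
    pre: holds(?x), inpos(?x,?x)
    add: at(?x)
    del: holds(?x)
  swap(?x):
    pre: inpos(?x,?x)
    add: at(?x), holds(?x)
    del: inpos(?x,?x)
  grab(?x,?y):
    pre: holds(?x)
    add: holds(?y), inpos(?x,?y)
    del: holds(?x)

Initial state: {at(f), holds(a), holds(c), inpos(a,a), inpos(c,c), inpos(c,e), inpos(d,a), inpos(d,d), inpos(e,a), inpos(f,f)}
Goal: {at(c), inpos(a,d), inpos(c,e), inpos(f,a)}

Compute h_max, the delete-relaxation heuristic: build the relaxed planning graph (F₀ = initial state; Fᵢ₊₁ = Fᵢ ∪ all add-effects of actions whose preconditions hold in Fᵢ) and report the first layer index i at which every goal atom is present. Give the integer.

F0 = init (10 atoms)
F1 = F0 ∪ {at(a), at(c), at(d), at(e), holds(d), holds(e), holds(f), inpos(a,c), inpos(a,d), inpos(a,e), inpos(a,f), inpos(c,a), inpos(c,d), inpos(c,f), inpos(d,f), inpos(e,f)}  (26 atoms)
F2 = F1 ∪ {inpos(d,c), inpos(d,e), inpos(e,c), inpos(e,d), inpos(f,a), inpos(f,c), inpos(f,d), inpos(f,e)}  (34 atoms)
goal ⊆ F2  ⇒  h_max = 2

2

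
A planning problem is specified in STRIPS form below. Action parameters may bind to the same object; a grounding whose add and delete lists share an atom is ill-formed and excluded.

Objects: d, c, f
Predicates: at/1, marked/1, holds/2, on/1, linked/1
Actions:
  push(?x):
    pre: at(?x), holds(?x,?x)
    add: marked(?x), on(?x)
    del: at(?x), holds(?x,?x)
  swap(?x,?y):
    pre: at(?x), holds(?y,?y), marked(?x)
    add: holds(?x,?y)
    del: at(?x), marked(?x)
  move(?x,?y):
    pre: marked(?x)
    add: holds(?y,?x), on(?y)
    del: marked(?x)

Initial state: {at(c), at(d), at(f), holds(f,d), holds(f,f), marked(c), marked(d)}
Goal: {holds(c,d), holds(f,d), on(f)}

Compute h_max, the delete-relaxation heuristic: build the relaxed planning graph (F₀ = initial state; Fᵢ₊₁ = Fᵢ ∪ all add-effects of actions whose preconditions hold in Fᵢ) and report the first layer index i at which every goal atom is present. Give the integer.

1

F0 = init (7 atoms)
F1 = F0 ∪ {holds(c,c), holds(c,d), holds(c,f), holds(d,c), holds(d,d), holds(d,f), holds(f,c), marked(f), on(c), on(d), on(f)}  (18 atoms)
goal ⊆ F1  ⇒  h_max = 1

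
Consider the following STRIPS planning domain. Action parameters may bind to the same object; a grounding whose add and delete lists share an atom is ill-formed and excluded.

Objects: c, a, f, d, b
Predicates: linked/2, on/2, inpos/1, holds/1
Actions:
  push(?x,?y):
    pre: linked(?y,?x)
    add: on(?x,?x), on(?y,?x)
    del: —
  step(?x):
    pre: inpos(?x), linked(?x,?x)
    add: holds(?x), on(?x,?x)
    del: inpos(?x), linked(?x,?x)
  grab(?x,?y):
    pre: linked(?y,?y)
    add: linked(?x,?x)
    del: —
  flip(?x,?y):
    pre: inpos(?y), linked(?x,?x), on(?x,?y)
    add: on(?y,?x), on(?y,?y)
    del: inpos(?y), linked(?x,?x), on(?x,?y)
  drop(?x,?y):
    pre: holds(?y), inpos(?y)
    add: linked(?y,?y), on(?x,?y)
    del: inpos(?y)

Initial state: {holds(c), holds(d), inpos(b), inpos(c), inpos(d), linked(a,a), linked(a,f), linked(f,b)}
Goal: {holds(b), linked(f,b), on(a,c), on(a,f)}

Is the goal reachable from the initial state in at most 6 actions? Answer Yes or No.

1. push(f,a)  →  {holds(c), holds(d), inpos(b), inpos(c), inpos(d), linked(a,a), linked(a,f), linked(f,b), on(a,f), on(f,f)}
2. grab(b,a)  →  {holds(c), holds(d), inpos(b), inpos(c), inpos(d), linked(a,a), linked(a,f), linked(b,b), linked(f,b), on(a,f), on(f,f)}
3. step(b)  →  {holds(b), holds(c), holds(d), inpos(c), inpos(d), linked(a,a), linked(a,f), linked(f,b), on(a,f), on(b,b), on(f,f)}
4. drop(a,c)  →  {holds(b), holds(c), holds(d), inpos(d), linked(a,a), linked(a,f), linked(c,c), linked(f,b), on(a,c), on(a,f), on(b,b), on(f,f)}
optimal plan length = 4; 4 ≤ 6

Yes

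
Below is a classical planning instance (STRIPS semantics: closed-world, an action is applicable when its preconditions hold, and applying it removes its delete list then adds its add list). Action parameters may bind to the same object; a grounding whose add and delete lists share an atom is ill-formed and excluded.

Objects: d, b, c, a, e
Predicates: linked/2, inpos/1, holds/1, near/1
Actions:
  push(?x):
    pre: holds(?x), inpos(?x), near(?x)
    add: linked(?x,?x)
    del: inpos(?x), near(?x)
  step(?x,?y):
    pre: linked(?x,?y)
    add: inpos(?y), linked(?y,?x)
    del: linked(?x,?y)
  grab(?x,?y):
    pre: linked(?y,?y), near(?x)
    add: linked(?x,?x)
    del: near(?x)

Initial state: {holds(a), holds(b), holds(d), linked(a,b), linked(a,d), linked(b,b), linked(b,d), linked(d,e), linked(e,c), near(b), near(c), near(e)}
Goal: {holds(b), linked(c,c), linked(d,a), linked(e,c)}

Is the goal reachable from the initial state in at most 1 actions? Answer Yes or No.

No

1. step(a,d)  →  {holds(a), holds(b), holds(d), inpos(d), linked(a,b), linked(b,b), linked(b,d), linked(d,a), linked(d,e), linked(e,c), near(b), near(c), near(e)}
2. grab(c,b)  →  {holds(a), holds(b), holds(d), inpos(d), linked(a,b), linked(b,b), linked(b,d), linked(c,c), linked(d,a), linked(d,e), linked(e,c), near(b), near(e)}
optimal plan length = 2; 2 > 1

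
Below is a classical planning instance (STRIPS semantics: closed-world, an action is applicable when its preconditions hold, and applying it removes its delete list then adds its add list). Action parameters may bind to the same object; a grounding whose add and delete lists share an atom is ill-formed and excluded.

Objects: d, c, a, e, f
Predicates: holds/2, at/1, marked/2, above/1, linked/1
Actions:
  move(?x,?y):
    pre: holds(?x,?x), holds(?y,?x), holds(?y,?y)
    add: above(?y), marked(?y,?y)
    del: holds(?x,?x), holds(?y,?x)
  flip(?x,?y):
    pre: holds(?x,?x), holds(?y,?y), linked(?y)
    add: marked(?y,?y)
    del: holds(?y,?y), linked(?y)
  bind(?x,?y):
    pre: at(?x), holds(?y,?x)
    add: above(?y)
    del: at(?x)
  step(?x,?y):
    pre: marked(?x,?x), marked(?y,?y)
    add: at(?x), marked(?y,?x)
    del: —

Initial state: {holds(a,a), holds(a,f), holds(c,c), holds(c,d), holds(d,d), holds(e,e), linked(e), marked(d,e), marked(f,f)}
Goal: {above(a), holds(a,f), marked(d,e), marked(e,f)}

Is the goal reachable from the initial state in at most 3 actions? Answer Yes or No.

1. move(a,a)  →  {above(a), holds(a,f), holds(c,c), holds(c,d), holds(d,d), holds(e,e), linked(e), marked(a,a), marked(d,e), marked(f,f)}
2. move(e,e)  →  {above(a), above(e), holds(a,f), holds(c,c), holds(c,d), holds(d,d), linked(e), marked(a,a), marked(d,e), marked(e,e), marked(f,f)}
3. step(f,e)  →  {above(a), above(e), at(f), holds(a,f), holds(c,c), holds(c,d), holds(d,d), linked(e), marked(a,a), marked(d,e), marked(e,e), marked(e,f), marked(f,f)}
optimal plan length = 3; 3 ≤ 3

Yes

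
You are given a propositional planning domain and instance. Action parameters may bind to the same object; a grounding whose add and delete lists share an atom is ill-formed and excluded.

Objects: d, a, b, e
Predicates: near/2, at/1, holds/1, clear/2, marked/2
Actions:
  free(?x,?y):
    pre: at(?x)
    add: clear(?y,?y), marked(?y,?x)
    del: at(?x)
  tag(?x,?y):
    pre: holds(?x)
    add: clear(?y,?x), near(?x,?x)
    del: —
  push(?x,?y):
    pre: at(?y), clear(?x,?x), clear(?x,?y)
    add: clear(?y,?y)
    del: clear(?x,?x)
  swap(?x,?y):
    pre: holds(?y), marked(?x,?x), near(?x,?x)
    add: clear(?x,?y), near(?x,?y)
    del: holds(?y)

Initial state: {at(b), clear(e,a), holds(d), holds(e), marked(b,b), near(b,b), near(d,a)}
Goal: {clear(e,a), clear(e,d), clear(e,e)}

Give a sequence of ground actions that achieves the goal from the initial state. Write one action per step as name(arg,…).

1. free(b,e)  →  {clear(e,a), clear(e,e), holds(d), holds(e), marked(b,b), marked(e,b), near(b,b), near(d,a)}
2. tag(d,e)  →  {clear(e,a), clear(e,d), clear(e,e), holds(d), holds(e), marked(b,b), marked(e,b), near(b,b), near(d,a), near(d,d)}

free(b,e); tag(d,e)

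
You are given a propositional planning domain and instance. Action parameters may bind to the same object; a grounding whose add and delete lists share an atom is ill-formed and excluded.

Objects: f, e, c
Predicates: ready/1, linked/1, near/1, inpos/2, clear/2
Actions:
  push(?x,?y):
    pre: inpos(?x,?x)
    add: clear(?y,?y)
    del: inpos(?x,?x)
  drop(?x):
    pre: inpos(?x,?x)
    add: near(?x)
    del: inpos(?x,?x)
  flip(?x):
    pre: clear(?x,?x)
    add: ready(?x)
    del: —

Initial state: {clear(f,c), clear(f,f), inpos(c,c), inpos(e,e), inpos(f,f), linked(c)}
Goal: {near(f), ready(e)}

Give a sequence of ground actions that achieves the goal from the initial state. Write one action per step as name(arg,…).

1. push(e,e)  →  {clear(e,e), clear(f,c), clear(f,f), inpos(c,c), inpos(f,f), linked(c)}
2. drop(f)  →  {clear(e,e), clear(f,c), clear(f,f), inpos(c,c), linked(c), near(f)}
3. flip(e)  →  {clear(e,e), clear(f,c), clear(f,f), inpos(c,c), linked(c), near(f), ready(e)}

push(e,e); drop(f); flip(e)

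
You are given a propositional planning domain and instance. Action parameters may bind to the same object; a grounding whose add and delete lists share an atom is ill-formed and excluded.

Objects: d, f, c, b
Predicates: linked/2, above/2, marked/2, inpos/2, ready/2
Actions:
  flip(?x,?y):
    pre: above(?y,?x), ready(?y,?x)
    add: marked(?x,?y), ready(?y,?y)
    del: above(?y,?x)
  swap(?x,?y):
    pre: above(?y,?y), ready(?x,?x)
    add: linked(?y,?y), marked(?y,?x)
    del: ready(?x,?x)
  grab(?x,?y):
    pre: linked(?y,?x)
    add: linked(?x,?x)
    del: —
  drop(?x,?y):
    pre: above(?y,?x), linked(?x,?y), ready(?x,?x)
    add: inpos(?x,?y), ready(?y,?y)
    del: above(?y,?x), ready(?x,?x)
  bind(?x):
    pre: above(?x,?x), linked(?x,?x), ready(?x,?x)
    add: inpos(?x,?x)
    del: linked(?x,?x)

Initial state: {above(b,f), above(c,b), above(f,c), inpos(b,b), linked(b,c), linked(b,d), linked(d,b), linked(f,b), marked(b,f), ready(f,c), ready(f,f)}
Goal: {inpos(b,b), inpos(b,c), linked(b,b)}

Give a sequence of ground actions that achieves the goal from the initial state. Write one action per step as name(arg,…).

grab(b,d); drop(f,b); drop(b,c)

1. grab(b,d)  →  {above(b,f), above(c,b), above(f,c), inpos(b,b), linked(b,b), linked(b,c), linked(b,d), linked(d,b), linked(f,b), marked(b,f), ready(f,c), ready(f,f)}
2. drop(f,b)  →  {above(c,b), above(f,c), inpos(b,b), inpos(f,b), linked(b,b), linked(b,c), linked(b,d), linked(d,b), linked(f,b), marked(b,f), ready(b,b), ready(f,c)}
3. drop(b,c)  →  {above(f,c), inpos(b,b), inpos(b,c), inpos(f,b), linked(b,b), linked(b,c), linked(b,d), linked(d,b), linked(f,b), marked(b,f), ready(c,c), ready(f,c)}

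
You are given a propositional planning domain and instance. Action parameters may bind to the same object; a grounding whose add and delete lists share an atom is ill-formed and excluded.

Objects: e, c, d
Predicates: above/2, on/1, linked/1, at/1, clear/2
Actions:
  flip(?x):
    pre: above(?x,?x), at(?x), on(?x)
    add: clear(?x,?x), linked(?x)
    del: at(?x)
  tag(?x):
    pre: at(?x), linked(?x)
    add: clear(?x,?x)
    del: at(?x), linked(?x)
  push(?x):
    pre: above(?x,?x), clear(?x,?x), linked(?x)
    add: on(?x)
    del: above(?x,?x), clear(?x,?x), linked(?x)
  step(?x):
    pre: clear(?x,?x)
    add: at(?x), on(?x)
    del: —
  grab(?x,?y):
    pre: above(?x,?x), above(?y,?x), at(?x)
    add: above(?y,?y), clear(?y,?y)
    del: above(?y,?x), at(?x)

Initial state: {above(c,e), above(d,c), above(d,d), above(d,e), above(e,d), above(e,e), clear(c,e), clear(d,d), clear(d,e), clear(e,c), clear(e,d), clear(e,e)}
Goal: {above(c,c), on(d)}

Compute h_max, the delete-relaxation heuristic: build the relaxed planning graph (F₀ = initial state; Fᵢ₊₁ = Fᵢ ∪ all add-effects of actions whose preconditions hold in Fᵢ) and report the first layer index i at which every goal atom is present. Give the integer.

2

F0 = init (12 atoms)
F1 = F0 ∪ {at(d), at(e), on(d), on(e)}  (16 atoms)
F2 = F1 ∪ {above(c,c), clear(c,c), linked(d), linked(e)}  (20 atoms)
goal ⊆ F2  ⇒  h_max = 2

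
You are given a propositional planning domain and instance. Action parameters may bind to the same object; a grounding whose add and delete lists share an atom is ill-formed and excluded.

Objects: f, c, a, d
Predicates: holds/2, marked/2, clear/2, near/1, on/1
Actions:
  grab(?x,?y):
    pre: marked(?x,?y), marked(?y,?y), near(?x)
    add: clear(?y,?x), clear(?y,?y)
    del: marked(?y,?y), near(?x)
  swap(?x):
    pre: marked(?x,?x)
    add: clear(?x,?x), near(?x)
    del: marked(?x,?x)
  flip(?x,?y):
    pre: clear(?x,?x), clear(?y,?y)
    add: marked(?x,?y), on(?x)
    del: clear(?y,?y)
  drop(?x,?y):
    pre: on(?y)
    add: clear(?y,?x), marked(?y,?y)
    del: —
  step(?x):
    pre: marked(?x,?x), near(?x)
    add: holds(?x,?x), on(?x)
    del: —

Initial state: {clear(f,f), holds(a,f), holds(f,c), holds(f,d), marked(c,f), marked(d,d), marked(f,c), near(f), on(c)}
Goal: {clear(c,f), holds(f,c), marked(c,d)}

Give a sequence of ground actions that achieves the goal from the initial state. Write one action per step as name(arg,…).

swap(d); drop(f,c); grab(f,c); flip(c,d)

1. swap(d)  →  {clear(d,d), clear(f,f), holds(a,f), holds(f,c), holds(f,d), marked(c,f), marked(f,c), near(d), near(f), on(c)}
2. drop(f,c)  →  {clear(c,f), clear(d,d), clear(f,f), holds(a,f), holds(f,c), holds(f,d), marked(c,c), marked(c,f), marked(f,c), near(d), near(f), on(c)}
3. grab(f,c)  →  {clear(c,c), clear(c,f), clear(d,d), clear(f,f), holds(a,f), holds(f,c), holds(f,d), marked(c,f), marked(f,c), near(d), on(c)}
4. flip(c,d)  →  {clear(c,c), clear(c,f), clear(f,f), holds(a,f), holds(f,c), holds(f,d), marked(c,d), marked(c,f), marked(f,c), near(d), on(c)}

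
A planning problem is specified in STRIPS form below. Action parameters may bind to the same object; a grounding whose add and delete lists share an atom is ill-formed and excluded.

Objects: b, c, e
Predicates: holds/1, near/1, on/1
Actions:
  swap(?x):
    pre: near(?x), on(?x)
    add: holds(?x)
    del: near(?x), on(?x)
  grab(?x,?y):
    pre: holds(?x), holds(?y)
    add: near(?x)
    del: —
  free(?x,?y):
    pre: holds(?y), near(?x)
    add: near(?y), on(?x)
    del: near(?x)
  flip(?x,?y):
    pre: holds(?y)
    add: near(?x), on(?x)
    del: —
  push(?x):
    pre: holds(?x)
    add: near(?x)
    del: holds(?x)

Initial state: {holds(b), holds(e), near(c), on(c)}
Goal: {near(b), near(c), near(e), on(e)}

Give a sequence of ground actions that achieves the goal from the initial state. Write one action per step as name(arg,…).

1. grab(b,b)  →  {holds(b), holds(e), near(b), near(c), on(c)}
2. flip(e,b)  →  {holds(b), holds(e), near(b), near(c), near(e), on(c), on(e)}

grab(b,b); flip(e,b)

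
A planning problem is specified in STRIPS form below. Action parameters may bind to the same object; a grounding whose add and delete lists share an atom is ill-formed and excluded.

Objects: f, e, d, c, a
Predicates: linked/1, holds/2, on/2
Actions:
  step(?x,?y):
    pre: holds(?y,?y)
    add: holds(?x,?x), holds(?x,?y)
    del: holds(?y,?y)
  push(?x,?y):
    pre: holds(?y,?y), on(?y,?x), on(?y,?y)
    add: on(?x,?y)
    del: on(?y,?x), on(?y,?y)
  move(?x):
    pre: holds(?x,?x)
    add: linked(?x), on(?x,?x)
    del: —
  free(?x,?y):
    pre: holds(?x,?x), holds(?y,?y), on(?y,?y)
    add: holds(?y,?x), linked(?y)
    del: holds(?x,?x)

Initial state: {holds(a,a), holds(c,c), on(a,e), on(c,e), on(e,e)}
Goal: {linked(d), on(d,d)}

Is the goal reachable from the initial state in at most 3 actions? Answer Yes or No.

Yes

1. step(d,c)  →  {holds(a,a), holds(d,c), holds(d,d), on(a,e), on(c,e), on(e,e)}
2. move(d)  →  {holds(a,a), holds(d,c), holds(d,d), linked(d), on(a,e), on(c,e), on(d,d), on(e,e)}
optimal plan length = 2; 2 ≤ 3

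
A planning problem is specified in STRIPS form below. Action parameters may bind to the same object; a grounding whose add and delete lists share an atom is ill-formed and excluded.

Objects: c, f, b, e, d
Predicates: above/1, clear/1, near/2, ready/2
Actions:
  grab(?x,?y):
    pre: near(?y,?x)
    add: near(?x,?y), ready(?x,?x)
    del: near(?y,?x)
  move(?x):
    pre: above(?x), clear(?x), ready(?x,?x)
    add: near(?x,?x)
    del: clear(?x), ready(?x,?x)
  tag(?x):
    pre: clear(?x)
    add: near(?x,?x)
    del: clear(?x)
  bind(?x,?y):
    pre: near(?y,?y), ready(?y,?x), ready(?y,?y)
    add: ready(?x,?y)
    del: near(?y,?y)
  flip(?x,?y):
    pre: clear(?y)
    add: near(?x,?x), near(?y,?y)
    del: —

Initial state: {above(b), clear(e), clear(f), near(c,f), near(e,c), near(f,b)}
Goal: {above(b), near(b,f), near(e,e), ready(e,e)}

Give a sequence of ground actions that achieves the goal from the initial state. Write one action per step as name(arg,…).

grab(c,e); grab(b,f); grab(e,c); tag(e)

1. grab(c,e)  →  {above(b), clear(e), clear(f), near(c,e), near(c,f), near(f,b), ready(c,c)}
2. grab(b,f)  →  {above(b), clear(e), clear(f), near(b,f), near(c,e), near(c,f), ready(b,b), ready(c,c)}
3. grab(e,c)  →  {above(b), clear(e), clear(f), near(b,f), near(c,f), near(e,c), ready(b,b), ready(c,c), ready(e,e)}
4. tag(e)  →  {above(b), clear(f), near(b,f), near(c,f), near(e,c), near(e,e), ready(b,b), ready(c,c), ready(e,e)}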